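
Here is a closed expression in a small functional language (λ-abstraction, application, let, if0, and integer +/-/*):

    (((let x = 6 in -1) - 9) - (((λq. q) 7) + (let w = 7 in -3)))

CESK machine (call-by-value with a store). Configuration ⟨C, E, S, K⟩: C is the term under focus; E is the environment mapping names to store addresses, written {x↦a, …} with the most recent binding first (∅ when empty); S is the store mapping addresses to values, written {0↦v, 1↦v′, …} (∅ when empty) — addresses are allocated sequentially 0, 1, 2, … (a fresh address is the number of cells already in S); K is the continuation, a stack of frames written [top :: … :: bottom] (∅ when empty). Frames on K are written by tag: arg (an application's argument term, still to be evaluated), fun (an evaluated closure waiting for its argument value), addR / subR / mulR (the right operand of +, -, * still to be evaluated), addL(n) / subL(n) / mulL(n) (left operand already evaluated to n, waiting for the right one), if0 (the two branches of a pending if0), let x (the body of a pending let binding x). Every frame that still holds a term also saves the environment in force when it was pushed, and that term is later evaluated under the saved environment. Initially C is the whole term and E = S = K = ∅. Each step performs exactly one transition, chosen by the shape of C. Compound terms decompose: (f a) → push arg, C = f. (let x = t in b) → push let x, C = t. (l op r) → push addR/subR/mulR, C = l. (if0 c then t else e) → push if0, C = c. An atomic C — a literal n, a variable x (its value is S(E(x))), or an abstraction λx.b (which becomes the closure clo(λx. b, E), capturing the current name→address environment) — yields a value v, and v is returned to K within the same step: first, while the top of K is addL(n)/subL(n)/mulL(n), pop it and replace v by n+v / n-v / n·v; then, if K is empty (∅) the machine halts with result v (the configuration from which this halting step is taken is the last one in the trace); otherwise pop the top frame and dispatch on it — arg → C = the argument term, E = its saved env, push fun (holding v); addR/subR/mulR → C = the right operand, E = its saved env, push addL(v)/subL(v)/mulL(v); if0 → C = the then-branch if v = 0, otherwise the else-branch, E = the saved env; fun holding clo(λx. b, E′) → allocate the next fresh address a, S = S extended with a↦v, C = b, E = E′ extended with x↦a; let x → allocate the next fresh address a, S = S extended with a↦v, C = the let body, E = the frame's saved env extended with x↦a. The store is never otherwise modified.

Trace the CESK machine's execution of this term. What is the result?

t=0: ⟨C=(((let x = 6 in -1) - 9) - (((λq. q) 7) + (let w = 7 in -3))); E=∅; S=∅; K=∅⟩
t=1: ⟨C=((let x = 6 in -1) - 9); E=∅; S=∅; K=[subR]⟩
t=2: ⟨C=(let x = 6 in -1); E=∅; S=∅; K=[subR :: subR]⟩
t=3: ⟨C=6; E=∅; S=∅; K=[let x :: subR :: subR]⟩
t=4: ⟨C=-1; E={x↦0}; S={0↦6}; K=[subR :: subR]⟩
t=5: ⟨C=9; E=∅; S={0↦6}; K=[subL(-1) :: subR]⟩
t=6: ⟨C=(((λq. q) 7) + (let w = 7 in -3)); E=∅; S={0↦6}; K=[subL(-10)]⟩
t=7: ⟨C=((λq. q) 7); E=∅; S={0↦6}; K=[addR :: subL(-10)]⟩
t=8: ⟨C=(λq. q); E=∅; S={0↦6}; K=[arg :: addR :: subL(-10)]⟩
t=9: ⟨C=7; E=∅; S={0↦6}; K=[fun :: addR :: subL(-10)]⟩
t=10: ⟨C=q; E={q↦1}; S={0↦6, 1↦7}; K=[addR :: subL(-10)]⟩
t=11: ⟨C=(let w = 7 in -3); E=∅; S={0↦6, 1↦7}; K=[addL(7) :: subL(-10)]⟩
t=12: ⟨C=7; E=∅; S={0↦6, 1↦7}; K=[let w :: addL(7) :: subL(-10)]⟩
t=13: ⟨C=-3; E={w↦2}; S={0↦6, 1↦7, 2↦7}; K=[addL(7) :: subL(-10)]⟩
→ final value -14

Answer: -14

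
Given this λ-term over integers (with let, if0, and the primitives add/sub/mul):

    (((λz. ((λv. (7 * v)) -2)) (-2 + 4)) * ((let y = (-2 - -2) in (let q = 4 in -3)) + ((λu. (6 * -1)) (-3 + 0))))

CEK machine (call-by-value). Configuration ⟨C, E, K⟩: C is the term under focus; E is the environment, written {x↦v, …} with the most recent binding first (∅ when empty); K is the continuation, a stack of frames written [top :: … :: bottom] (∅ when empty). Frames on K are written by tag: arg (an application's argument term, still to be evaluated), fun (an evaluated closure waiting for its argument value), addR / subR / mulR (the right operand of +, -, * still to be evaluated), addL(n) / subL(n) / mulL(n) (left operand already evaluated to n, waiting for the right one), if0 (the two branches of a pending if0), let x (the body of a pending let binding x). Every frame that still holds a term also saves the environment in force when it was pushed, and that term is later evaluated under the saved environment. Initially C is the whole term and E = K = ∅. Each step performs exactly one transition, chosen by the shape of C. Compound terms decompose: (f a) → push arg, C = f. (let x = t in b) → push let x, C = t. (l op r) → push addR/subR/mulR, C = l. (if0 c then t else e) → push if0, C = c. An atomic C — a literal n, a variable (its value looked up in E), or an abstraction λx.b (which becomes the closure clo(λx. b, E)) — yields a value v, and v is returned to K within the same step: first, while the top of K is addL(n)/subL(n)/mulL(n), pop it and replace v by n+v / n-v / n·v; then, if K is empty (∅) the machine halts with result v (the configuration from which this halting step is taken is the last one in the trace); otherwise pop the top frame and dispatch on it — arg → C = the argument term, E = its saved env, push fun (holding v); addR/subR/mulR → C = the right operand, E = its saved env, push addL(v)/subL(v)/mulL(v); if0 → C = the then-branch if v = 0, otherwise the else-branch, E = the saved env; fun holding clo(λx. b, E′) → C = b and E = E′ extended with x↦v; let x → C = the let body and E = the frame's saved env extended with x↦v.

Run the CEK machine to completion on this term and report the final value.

0. [C=(((λz. ((λv. (7 * v)) -2)) (-2 + 4)) * ((let y = (-2 - -2) in (let q = 4 in -3)) + ((λu. (6 * -1)) (-3 + 0)))) | E=∅ | K=∅]
1. [C=((λz. ((λv. (7 * v)) -2)) (-2 + 4)) | E=∅ | K=[mulR]]
2. [C=(λz. ((λv. (7 * v)) -2)) | E=∅ | K=[arg :: mulR]]
3. [C=(-2 + 4) | E=∅ | K=[fun :: mulR]]
4. [C=-2 | E=∅ | K=[addR :: fun :: mulR]]
5. [C=4 | E=∅ | K=[addL(-2) :: fun :: mulR]]
6. [C=((λv. (7 * v)) -2) | E={z↦2} | K=[mulR]]
7. [C=(λv. (7 * v)) | E={z↦2} | K=[arg :: mulR]]
8. [C=-2 | E={z↦2} | K=[fun :: mulR]]
9. [C=(7 * v) | E={v↦-2, z↦2} | K=[mulR]]
10. [C=7 | E={v↦-2, z↦2} | K=[mulR :: mulR]]
11. [C=v | E={v↦-2, z↦2} | K=[mulL(7) :: mulR]]
12. [C=((let y = (-2 - -2) in (let q = 4 in -3)) + ((λu. (6 * -1)) (-3 + 0))) | E=∅ | K=[mulL(-14)]]
13. [C=(let y = (-2 - -2) in (let q = 4 in -3)) | E=∅ | K=[addR :: mulL(-14)]]
14. [C=(-2 - -2) | E=∅ | K=[let y :: addR :: mulL(-14)]]
15. [C=-2 | E=∅ | K=[subR :: let y :: addR :: mulL(-14)]]
16. [C=-2 | E=∅ | K=[subL(-2) :: let y :: addR :: mulL(-14)]]
17. [C=(let q = 4 in -3) | E={y↦0} | K=[addR :: mulL(-14)]]
18. [C=4 | E={y↦0} | K=[let q :: addR :: mulL(-14)]]
19. [C=-3 | E={q↦4, y↦0} | K=[addR :: mulL(-14)]]
20. [C=((λu. (6 * -1)) (-3 + 0)) | E=∅ | K=[addL(-3) :: mulL(-14)]]
21. [C=(λu. (6 * -1)) | E=∅ | K=[arg :: addL(-3) :: mulL(-14)]]
22. [C=(-3 + 0) | E=∅ | K=[fun :: addL(-3) :: mulL(-14)]]
23. [C=-3 | E=∅ | K=[addR :: fun :: addL(-3) :: mulL(-14)]]
24. [C=0 | E=∅ | K=[addL(-3) :: fun :: addL(-3) :: mulL(-14)]]
25. [C=(6 * -1) | E={u↦-3} | K=[addL(-3) :: mulL(-14)]]
26. [C=6 | E={u↦-3} | K=[mulR :: addL(-3) :: mulL(-14)]]
27. [C=-1 | E={u↦-3} | K=[mulL(6) :: addL(-3) :: mulL(-14)]]
→ final value 126

Answer: 126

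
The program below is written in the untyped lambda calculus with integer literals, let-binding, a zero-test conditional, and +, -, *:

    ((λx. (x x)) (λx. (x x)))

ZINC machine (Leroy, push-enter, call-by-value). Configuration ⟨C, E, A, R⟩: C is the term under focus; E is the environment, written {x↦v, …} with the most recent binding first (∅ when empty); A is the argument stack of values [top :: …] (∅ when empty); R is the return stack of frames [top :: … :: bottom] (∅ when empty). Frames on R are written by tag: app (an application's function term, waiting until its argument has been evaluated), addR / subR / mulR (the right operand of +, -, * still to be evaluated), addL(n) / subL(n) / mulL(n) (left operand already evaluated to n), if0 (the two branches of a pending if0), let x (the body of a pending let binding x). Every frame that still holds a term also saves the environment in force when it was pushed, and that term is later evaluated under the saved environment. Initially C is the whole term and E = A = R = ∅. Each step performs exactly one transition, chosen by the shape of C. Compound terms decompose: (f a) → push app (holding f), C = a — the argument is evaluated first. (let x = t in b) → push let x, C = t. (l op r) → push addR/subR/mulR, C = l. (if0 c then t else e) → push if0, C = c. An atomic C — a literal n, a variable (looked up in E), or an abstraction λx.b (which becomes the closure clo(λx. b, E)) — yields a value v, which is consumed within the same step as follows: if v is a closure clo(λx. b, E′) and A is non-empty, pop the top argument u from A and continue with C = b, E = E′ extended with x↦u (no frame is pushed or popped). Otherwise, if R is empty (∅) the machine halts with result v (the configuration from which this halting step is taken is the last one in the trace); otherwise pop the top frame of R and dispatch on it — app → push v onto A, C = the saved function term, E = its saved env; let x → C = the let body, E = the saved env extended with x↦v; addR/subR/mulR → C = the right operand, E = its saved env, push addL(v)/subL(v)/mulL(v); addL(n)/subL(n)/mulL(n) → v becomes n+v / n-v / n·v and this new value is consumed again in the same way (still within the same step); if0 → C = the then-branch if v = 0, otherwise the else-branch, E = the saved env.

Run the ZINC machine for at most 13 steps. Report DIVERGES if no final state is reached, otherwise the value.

t=0: ⟨C=((λx. (x x)) (λx. (x x))); E=∅; A=∅; R=∅⟩
t=1: ⟨C=(λx. (x x)); E=∅; A=∅; R=[app]⟩
t=2: ⟨C=(λx. (x x)); E=∅; A=[clo(λx. (x x), ∅)]; R=∅⟩
t=3: ⟨C=(x x); E={x↦clo(λx. (x x), ∅)}; A=∅; R=∅⟩
t=4: ⟨C=x; E={x↦clo(λx. (x x), ∅)}; A=∅; R=[app]⟩
t=5: ⟨C=x; E={x↦clo(λx. (x x), ∅)}; A=[clo(λx. (x x), ∅)]; R=∅⟩
… configuration repeats with period 3 (steps 3–5 recur indefinitely) …

Answer: DIVERGES (no final state within 13 steps)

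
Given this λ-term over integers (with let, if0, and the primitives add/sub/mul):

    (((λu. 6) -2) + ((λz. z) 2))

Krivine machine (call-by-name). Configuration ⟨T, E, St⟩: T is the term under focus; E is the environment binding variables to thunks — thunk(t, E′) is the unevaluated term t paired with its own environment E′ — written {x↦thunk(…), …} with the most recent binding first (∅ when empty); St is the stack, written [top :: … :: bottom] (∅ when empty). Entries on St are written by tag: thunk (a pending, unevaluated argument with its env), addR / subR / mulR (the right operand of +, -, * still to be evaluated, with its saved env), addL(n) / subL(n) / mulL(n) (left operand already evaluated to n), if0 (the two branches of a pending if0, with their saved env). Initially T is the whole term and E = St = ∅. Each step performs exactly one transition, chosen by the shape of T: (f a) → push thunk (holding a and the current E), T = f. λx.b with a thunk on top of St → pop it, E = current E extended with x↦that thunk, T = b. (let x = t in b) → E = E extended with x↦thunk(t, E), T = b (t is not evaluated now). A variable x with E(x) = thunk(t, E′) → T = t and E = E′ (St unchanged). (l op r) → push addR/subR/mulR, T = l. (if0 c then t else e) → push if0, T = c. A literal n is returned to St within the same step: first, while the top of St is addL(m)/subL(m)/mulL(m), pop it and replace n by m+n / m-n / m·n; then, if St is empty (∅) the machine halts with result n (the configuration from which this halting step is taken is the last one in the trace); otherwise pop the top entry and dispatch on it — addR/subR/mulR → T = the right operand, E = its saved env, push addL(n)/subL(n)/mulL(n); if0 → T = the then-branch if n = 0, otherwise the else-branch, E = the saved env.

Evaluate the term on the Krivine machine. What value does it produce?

t=0: [T=(((λu. 6) -2) + ((λz. z) 2)) | E=∅ | St=∅]
t=1: [T=((λu. 6) -2) | E=∅ | St=[addR]]
t=2: [T=(λu. 6) | E=∅ | St=[thunk :: addR]]
t=3: [T=6 | E={u↦thunk(-2, ∅)} | St=[addR]]
t=4: [T=((λz. z) 2) | E=∅ | St=[addL(6)]]
t=5: [T=(λz. z) | E=∅ | St=[thunk :: addL(6)]]
t=6: [T=z | E={z↦thunk(2, ∅)} | St=[addL(6)]]
t=7: [T=2 | E=∅ | St=[addL(6)]]
→ final value 8

Answer: 8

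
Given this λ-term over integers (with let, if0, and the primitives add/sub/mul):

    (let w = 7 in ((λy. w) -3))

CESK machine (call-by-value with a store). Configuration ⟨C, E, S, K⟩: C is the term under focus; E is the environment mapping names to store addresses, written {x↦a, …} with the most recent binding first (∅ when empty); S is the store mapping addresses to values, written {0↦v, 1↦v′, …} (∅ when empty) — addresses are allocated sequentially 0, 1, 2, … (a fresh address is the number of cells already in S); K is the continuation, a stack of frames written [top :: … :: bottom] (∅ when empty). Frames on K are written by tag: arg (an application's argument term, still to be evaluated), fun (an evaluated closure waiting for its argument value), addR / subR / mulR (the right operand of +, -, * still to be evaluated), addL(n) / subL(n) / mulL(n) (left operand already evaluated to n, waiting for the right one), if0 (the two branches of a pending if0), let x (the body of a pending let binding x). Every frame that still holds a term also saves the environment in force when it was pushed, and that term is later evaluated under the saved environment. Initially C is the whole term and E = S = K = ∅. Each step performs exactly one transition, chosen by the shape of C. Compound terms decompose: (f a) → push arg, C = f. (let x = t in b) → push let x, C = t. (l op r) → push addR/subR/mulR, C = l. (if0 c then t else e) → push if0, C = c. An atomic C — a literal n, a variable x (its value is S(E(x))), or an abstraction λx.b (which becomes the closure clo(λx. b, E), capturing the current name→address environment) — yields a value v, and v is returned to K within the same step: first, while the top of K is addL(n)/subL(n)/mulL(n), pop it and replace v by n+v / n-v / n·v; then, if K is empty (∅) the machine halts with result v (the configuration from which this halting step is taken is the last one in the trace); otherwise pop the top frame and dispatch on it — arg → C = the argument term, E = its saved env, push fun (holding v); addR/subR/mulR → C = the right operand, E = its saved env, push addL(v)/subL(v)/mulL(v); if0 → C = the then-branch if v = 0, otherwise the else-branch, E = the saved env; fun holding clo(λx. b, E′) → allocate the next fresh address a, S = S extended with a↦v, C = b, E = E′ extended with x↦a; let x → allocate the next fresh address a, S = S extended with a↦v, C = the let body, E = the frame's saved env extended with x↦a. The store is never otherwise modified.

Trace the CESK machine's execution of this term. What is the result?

Answer: 7

Derivation:
0. <C=(let w = 7 in ((λy. w) -3)), E=∅, S=∅, K=∅>
1. <C=7, E=∅, S=∅, K=[let w]>
2. <C=((λy. w) -3), E={w↦0}, S={0↦7}, K=∅>
3. <C=(λy. w), E={w↦0}, S={0↦7}, K=[arg]>
4. <C=-3, E={w↦0}, S={0↦7}, K=[fun]>
5. <C=w, E={y↦1, w↦0}, S={0↦7, 1↦-3}, K=∅>
→ final value 7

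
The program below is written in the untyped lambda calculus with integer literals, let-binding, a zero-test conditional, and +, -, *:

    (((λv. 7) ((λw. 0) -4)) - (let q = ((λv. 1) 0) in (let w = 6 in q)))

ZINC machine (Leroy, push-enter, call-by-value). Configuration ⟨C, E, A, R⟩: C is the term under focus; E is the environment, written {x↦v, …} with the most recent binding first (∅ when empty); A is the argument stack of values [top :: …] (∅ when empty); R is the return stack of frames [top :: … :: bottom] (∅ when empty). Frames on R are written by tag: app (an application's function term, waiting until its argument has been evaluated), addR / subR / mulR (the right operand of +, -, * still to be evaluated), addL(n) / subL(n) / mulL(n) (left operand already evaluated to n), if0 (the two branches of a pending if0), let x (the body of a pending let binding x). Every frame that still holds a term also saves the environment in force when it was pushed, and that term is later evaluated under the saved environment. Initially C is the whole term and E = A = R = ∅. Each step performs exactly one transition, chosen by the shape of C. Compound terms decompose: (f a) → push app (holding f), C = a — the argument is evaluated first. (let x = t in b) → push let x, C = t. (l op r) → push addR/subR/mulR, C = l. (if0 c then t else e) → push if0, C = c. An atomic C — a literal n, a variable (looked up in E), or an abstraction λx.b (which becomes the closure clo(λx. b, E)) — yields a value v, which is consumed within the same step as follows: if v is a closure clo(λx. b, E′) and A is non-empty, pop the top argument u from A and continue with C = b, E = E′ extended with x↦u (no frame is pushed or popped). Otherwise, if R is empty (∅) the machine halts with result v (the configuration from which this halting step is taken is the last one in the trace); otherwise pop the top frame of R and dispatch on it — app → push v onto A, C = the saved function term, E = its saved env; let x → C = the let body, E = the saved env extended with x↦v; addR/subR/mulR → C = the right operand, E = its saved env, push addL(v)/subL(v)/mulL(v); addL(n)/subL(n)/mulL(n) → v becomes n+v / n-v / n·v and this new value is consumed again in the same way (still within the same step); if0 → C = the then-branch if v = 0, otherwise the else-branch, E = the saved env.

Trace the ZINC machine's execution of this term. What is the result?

Answer: 6

Execution trace:
0. [C=(((λv. 7) ((λw. 0) -4)) - (let q = ((λv. 1) 0) in (let w = 6 in q))) | E=∅ | A=∅ | R=∅]
1. [C=((λv. 7) ((λw. 0) -4)) | E=∅ | A=∅ | R=[subR]]
2. [C=((λw. 0) -4) | E=∅ | A=∅ | R=[app :: subR]]
3. [C=-4 | E=∅ | A=∅ | R=[app :: app :: subR]]
4. [C=(λw. 0) | E=∅ | A=[-4] | R=[app :: subR]]
5. [C=0 | E={w↦-4} | A=∅ | R=[app :: subR]]
6. [C=(λv. 7) | E=∅ | A=[0] | R=[subR]]
7. [C=7 | E={v↦0} | A=∅ | R=[subR]]
8. [C=(let q = ((λv. 1) 0) in (let w = 6 in q)) | E=∅ | A=∅ | R=[subL(7)]]
9. [C=((λv. 1) 0) | E=∅ | A=∅ | R=[let q :: subL(7)]]
10. [C=0 | E=∅ | A=∅ | R=[app :: let q :: subL(7)]]
11. [C=(λv. 1) | E=∅ | A=[0] | R=[let q :: subL(7)]]
12. [C=1 | E={v↦0} | A=∅ | R=[let q :: subL(7)]]
13. [C=(let w = 6 in q) | E={q↦1} | A=∅ | R=[subL(7)]]
14. [C=6 | E={q↦1} | A=∅ | R=[let w :: subL(7)]]
15. [C=q | E={w↦6, q↦1} | A=∅ | R=[subL(7)]]
→ final value 6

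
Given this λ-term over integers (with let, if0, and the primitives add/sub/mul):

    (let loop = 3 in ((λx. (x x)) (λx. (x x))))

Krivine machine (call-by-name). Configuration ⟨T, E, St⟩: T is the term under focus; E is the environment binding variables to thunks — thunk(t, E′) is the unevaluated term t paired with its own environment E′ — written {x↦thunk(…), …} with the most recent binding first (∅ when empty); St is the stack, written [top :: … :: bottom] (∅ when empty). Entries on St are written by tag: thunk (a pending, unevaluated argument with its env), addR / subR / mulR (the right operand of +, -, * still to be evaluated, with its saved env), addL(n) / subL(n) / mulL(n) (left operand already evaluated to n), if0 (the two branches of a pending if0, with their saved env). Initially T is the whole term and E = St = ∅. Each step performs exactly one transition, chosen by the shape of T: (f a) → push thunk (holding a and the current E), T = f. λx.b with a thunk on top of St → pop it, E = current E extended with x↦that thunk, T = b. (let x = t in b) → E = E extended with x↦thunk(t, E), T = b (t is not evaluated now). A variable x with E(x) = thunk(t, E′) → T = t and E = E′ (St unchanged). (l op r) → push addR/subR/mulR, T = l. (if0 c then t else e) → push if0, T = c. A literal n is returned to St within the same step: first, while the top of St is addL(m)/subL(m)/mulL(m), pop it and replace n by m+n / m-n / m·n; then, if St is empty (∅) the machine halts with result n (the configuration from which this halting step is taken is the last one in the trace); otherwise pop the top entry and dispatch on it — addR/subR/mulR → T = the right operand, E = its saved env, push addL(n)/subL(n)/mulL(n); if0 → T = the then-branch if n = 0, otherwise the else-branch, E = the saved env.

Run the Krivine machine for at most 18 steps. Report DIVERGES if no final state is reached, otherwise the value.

[0] ⟨T=(let loop = 3 in ((λx. (x x)) (λx. (x x)))); E=∅; St=∅⟩
[1] ⟨T=((λx. (x x)) (λx. (x x))); E={loop↦thunk(3, ∅)}; St=∅⟩
[2] ⟨T=(λx. (x x)); E={loop↦thunk(3, ∅)}; St=[thunk]⟩
[3] ⟨T=(x x); E={x↦thunk((λx. (x x)), {loop↦thunk(3, ∅)}), loop↦thunk(3, ∅)}; St=∅⟩
[4] ⟨T=x; E={x↦thunk((λx. (x x)), {loop↦thunk(3, ∅)}), loop↦thunk(3, ∅)}; St=[thunk]⟩
[5] ⟨T=(λx. (x x)); E={loop↦thunk(3, ∅)}; St=[thunk]⟩
[6] ⟨T=(x x); E={x↦thunk(x, {x↦thunk((λx. (x x)), {loop↦thunk(3, ∅)}), loop↦thunk(3, ∅)}), loop↦thunk(3, ∅)}; St=∅⟩
[7] ⟨T=x; E={x↦thunk(x, {x↦thunk((λx. (x x)), {loop↦thunk(3, ∅)}), loop↦thunk(3, ∅)}), loop↦thunk(3, ∅)}; St=[thunk]⟩
[8] ⟨T=x; E={x↦thunk((λx. (x x)), {loop↦thunk(3, ∅)}), loop↦thunk(3, ∅)}; St=[thunk]⟩
[9] ⟨T=(λx. (x x)); E={loop↦thunk(3, ∅)}; St=[thunk]⟩
[10] ⟨T=(x x); E={x↦thunk(x, {x↦thunk(x, {x↦thunk((λx. (x x)), {loop↦thunk(3, ∅)}), loop↦thunk(3, ∅)}), loop↦thunk(3, ∅)}), loop↦thunk(3, ∅)}; St=∅⟩
[11] ⟨T=x; E={x↦thunk(x, {x↦thunk(x, {x↦thunk((λx. (x x)), {loop↦thunk(3, ∅)}), loop↦thunk(3, ∅)}), loop↦thunk(3, ∅)}), loop↦thunk(3, ∅)}; St=[thunk]⟩
[12] ⟨T=x; E={x↦thunk(x, {x↦thunk((λx. (x x)), {loop↦thunk(3, ∅)}), loop↦thunk(3, ∅)}), loop↦thunk(3, ∅)}; St=[thunk]⟩
[13] ⟨T=x; E={x↦thunk((λx. (x x)), {loop↦thunk(3, ∅)}), loop↦thunk(3, ∅)}; St=[thunk]⟩
[14] ⟨T=(λx. (x x)); E={loop↦thunk(3, ∅)}; St=[thunk]⟩
[15] ⟨T=(x x); E={x↦thunk(x, {x↦thunk(x, {x↦thunk(x, {x↦thunk((λx. (x x)), {loop↦thunk(3, ∅)}), loop↦thunk(3, ∅)}), loop↦thunk(3, ∅)}), loop↦thunk(3, ∅)}), loop↦thunk(3, ∅)}; St=∅⟩
[16] ⟨T=x; E={x↦thunk(x, {x↦thunk(x, {x↦thunk(x, {x↦thunk((λx. (x x)), {loop↦thunk(3, ∅)}), loop↦thunk(3, ∅)}), loop↦thunk(3, ∅)}), loop↦thunk(3, ∅)}), loop↦thunk(3, ∅)}; St=[thunk]⟩
[17] ⟨T=x; E={x↦thunk(x, {x↦thunk(x, {x↦thunk((λx. (x x)), {loop↦thunk(3, ∅)}), loop↦thunk(3, ∅)}), loop↦thunk(3, ∅)}), loop↦thunk(3, ∅)}; St=[thunk]⟩
[18] ⟨T=x; E={x↦thunk(x, {x↦thunk((λx. (x x)), {loop↦thunk(3, ∅)}), loop↦thunk(3, ∅)}), loop↦thunk(3, ∅)}; St=[thunk]⟩
→ 18 transitions taken and the configuration is still not final: no result within 18 steps

Answer: DIVERGES (no final state within 18 steps)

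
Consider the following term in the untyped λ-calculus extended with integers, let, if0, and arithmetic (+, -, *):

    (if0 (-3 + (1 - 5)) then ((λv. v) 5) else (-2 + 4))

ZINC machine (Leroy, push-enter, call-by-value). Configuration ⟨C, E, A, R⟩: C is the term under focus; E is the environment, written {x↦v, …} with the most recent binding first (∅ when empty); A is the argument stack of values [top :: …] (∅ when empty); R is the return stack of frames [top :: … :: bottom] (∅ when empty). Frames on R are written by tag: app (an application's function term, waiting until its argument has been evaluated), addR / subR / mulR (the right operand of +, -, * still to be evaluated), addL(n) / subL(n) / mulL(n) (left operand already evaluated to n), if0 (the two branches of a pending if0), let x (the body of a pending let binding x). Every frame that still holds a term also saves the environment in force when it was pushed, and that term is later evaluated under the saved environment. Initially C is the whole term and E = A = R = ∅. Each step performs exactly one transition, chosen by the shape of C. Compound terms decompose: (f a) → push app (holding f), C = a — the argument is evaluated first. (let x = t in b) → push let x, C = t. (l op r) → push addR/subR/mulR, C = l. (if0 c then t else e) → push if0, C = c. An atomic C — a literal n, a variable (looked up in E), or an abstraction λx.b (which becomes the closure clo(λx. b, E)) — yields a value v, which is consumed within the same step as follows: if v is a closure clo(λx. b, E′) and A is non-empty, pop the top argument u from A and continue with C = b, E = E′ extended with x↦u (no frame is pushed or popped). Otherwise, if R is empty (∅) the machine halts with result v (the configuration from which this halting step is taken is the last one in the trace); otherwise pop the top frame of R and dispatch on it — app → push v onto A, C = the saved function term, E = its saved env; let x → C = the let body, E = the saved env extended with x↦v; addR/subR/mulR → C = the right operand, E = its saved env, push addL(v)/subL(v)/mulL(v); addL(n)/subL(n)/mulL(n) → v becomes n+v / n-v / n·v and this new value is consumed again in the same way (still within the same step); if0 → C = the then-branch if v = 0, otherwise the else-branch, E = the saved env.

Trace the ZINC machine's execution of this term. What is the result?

step 0: [C=(if0 (-3 + (1 - 5)) then ((λv. v) 5) else (-2 + 4)) | E=∅ | A=∅ | R=∅]
step 1: [C=(-3 + (1 - 5)) | E=∅ | A=∅ | R=[if0]]
step 2: [C=-3 | E=∅ | A=∅ | R=[addR :: if0]]
step 3: [C=(1 - 5) | E=∅ | A=∅ | R=[addL(-3) :: if0]]
step 4: [C=1 | E=∅ | A=∅ | R=[subR :: addL(-3) :: if0]]
step 5: [C=5 | E=∅ | A=∅ | R=[subL(1) :: addL(-3) :: if0]]
step 6: [C=(-2 + 4) | E=∅ | A=∅ | R=∅]
step 7: [C=-2 | E=∅ | A=∅ | R=[addR]]
step 8: [C=4 | E=∅ | A=∅ | R=[addL(-2)]]
→ final value 2

Answer: 2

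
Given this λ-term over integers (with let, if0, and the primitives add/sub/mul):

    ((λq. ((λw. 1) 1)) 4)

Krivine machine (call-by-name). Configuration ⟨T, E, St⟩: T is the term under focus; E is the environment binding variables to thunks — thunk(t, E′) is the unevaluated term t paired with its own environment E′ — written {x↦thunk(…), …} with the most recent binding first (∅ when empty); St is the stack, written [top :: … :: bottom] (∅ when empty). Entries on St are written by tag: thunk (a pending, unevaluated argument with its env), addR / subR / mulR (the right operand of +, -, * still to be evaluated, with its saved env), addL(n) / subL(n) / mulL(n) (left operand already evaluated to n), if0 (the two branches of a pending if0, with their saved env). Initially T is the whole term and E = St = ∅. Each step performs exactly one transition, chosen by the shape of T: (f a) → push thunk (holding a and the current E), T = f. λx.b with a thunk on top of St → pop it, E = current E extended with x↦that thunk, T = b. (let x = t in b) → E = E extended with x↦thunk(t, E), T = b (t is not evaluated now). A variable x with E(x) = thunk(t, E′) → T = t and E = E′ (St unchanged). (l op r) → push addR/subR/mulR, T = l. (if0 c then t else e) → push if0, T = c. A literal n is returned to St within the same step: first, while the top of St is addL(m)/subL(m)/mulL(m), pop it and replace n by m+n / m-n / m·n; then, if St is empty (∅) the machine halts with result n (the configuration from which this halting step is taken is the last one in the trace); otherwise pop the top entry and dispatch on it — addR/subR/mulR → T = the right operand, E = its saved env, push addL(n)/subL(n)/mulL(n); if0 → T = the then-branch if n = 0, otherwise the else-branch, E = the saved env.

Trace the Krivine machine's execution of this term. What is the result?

step 0: <T=((λq. ((λw. 1) 1)) 4), E=∅, St=∅>
step 1: <T=(λq. ((λw. 1) 1)), E=∅, St=[thunk]>
step 2: <T=((λw. 1) 1), E={q↦thunk(4, ∅)}, St=∅>
step 3: <T=(λw. 1), E={q↦thunk(4, ∅)}, St=[thunk]>
step 4: <T=1, E={w↦thunk(1, {q↦thunk(4, ∅)}), q↦thunk(4, ∅)}, St=∅>
→ final value 1

Answer: 1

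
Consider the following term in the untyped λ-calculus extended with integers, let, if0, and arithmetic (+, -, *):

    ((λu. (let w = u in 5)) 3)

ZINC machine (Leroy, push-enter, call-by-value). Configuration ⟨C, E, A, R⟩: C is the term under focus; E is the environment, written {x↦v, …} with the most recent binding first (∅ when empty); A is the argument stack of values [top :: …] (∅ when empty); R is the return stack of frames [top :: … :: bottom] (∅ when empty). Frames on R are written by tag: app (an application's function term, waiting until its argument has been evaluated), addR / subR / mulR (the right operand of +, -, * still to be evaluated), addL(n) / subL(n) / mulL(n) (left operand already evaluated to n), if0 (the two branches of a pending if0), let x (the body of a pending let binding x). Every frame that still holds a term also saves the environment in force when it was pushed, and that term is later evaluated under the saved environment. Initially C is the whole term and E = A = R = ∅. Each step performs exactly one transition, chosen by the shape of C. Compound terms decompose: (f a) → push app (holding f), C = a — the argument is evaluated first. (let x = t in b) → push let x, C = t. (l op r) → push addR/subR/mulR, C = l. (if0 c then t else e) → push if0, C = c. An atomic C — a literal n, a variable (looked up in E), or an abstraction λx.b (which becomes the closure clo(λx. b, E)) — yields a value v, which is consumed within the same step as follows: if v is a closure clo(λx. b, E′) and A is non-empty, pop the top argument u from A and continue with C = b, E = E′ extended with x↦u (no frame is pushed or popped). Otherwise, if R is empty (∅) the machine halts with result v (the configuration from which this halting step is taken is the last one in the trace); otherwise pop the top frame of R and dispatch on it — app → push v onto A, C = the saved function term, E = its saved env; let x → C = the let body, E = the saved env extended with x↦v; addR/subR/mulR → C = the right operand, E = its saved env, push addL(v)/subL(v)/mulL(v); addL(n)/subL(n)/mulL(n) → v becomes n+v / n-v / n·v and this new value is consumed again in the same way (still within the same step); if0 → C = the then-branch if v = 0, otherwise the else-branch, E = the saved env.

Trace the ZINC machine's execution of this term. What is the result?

Answer: 5

Derivation:
step 0: [C=((λu. (let w = u in 5)) 3) | E=∅ | A=∅ | R=∅]
step 1: [C=3 | E=∅ | A=∅ | R=[app]]
step 2: [C=(λu. (let w = u in 5)) | E=∅ | A=[3] | R=∅]
step 3: [C=(let w = u in 5) | E={u↦3} | A=∅ | R=∅]
step 4: [C=u | E={u↦3} | A=∅ | R=[let w]]
step 5: [C=5 | E={w↦3, u↦3} | A=∅ | R=∅]
→ final value 5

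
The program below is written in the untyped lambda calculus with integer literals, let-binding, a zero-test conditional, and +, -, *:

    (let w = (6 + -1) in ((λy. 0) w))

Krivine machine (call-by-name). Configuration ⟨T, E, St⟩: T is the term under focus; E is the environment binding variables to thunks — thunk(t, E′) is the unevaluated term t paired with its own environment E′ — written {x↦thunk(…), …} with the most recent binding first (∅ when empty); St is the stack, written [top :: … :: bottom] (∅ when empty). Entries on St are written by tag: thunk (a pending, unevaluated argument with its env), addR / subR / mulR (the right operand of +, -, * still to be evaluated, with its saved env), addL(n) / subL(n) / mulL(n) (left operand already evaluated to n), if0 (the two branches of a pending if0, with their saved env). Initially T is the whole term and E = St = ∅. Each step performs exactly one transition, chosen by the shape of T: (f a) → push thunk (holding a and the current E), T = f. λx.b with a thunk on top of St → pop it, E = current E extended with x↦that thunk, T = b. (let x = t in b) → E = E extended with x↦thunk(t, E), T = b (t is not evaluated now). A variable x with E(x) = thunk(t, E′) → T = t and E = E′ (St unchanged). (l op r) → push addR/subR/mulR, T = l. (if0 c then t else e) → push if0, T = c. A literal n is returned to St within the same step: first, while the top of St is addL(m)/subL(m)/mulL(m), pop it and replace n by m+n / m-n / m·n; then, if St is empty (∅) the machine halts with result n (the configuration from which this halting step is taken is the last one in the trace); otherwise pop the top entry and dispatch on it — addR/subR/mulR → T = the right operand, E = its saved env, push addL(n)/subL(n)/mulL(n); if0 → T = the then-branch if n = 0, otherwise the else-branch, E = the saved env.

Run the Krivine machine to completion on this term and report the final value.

t=0: <T=(let w = (6 + -1) in ((λy. 0) w)), E=∅, St=∅>
t=1: <T=((λy. 0) w), E={w↦thunk((6 + -1), ∅)}, St=∅>
t=2: <T=(λy. 0), E={w↦thunk((6 + -1), ∅)}, St=[thunk]>
t=3: <T=0, E={y↦thunk(w, {w↦thunk((6 + -1), ∅)}), w↦thunk((6 + -1), ∅)}, St=∅>
→ final value 0

Answer: 0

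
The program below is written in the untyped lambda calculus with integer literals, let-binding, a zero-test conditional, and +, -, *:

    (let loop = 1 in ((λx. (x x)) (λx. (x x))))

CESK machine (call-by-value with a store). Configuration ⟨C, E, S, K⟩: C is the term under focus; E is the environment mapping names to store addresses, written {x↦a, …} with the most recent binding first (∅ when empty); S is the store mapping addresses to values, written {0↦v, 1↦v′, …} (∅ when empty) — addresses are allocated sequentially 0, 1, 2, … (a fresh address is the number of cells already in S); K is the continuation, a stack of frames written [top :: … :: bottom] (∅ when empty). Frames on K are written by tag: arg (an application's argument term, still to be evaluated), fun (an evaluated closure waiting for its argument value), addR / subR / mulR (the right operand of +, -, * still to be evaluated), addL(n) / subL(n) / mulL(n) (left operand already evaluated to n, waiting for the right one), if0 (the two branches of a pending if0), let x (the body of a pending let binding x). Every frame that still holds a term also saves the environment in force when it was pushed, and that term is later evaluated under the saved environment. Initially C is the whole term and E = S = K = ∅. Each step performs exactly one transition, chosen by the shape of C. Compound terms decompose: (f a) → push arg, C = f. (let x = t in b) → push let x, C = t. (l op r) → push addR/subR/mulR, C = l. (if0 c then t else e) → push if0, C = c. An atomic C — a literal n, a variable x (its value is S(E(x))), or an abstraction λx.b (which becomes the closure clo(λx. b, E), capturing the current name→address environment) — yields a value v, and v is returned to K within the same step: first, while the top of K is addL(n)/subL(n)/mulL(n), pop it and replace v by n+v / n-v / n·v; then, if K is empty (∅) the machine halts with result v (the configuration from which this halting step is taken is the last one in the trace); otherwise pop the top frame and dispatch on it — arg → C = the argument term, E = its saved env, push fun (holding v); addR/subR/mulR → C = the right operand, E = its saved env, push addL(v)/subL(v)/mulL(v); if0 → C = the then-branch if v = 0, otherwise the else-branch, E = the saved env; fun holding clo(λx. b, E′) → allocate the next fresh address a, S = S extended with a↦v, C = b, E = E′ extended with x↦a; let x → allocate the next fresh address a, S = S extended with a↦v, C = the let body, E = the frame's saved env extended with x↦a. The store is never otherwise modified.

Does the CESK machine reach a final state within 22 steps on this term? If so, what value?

Answer: DIVERGES (no final state within 22 steps)

Derivation:
[0] ⟨C=(let loop = 1 in ((λx. (x x)) (λx. (x x)))); E=∅; S=∅; K=∅⟩
[1] ⟨C=1; E=∅; S=∅; K=[let loop]⟩
[2] ⟨C=((λx. (x x)) (λx. (x x))); E={loop↦0}; S={0↦1}; K=∅⟩
[3] ⟨C=(λx. (x x)); E={loop↦0}; S={0↦1}; K=[arg]⟩
[4] ⟨C=(λx. (x x)); E={loop↦0}; S={0↦1}; K=[fun]⟩
[5] ⟨C=(x x); E={x↦1, loop↦0}; S={0↦1, 1↦clo(λx. (x x), {loop↦0})}; K=∅⟩
[6] ⟨C=x; E={x↦1, loop↦0}; S={0↦1, 1↦clo(λx. (x x), {loop↦0})}; K=[arg]⟩
[7] ⟨C=x; E={x↦1, loop↦0}; S={0↦1, 1↦clo(λx. (x x), {loop↦0})}; K=[fun]⟩
[8] ⟨C=(x x); E={x↦2, loop↦0}; S={0↦1, 1↦clo(λx. (x x), {loop↦0}), 2↦clo(λx. (x x), {loop↦0})}; K=∅⟩
[9] ⟨C=x; E={x↦2, loop↦0}; S={0↦1, 1↦clo(λx. (x x), {loop↦0}), 2↦clo(λx. (x x), {loop↦0})}; K=[arg]⟩
[10] ⟨C=x; E={x↦2, loop↦0}; S={0↦1, 1↦clo(λx. (x x), {loop↦0}), 2↦clo(λx. (x x), {loop↦0})}; K=[fun]⟩
[11] ⟨C=(x x); E={x↦3, loop↦0}; S={0↦1, 1↦clo(λx. (x x), {loop↦0}), 2↦clo(λx. (x x), {loop↦0}), 3↦clo(λx. (x x), {loop↦0})}; K=∅⟩
[12] ⟨C=x; E={x↦3, loop↦0}; S={0↦1, 1↦clo(λx. (x x), {loop↦0}), 2↦clo(λx. (x x), {loop↦0}), 3↦clo(λx. (x x), {loop↦0})}; K=[arg]⟩
[13] ⟨C=x; E={x↦3, loop↦0}; S={0↦1, 1↦clo(λx. (x x), {loop↦0}), 2↦clo(λx. (x x), {loop↦0}), 3↦clo(λx. (x x), {loop↦0})}; K=[fun]⟩
[14] ⟨C=(x x); E={x↦4, loop↦0}; S={0↦1, 1↦clo(λx. (x x), {loop↦0}), 2↦clo(λx. (x x), {loop↦0}), 3↦clo(λx. (x x), {loop↦0}), 4↦clo(λx. (x x), {loop↦0})}; K=∅⟩
[15] ⟨C=x; E={x↦4, loop↦0}; S={0↦1, 1↦clo(λx. (x x), {loop↦0}), 2↦clo(λx. (x x), {loop↦0}), 3↦clo(λx. (x x), {loop↦0}), 4↦clo(λx. (x x), {loop↦0})}; K=[arg]⟩
[16] ⟨C=x; E={x↦4, loop↦0}; S={0↦1, 1↦clo(λx. (x x), {loop↦0}), 2↦clo(λx. (x x), {loop↦0}), 3↦clo(λx. (x x), {loop↦0}), 4↦clo(λx. (x x), {loop↦0})}; K=[fun]⟩
[17] ⟨C=(x x); E={x↦5, loop↦0}; S={0↦1, 1↦clo(λx. (x x), {loop↦0}), 2↦clo(λx. (x x), {loop↦0}), 3↦clo(λx. (x x), {loop↦0}), 4↦clo(λx. (x x), {loop↦0}), 5↦clo(λx. (x x), {loop↦0})}; K=∅⟩
[18] ⟨C=x; E={x↦5, loop↦0}; S={0↦1, 1↦clo(λx. (x x), {loop↦0}), 2↦clo(λx. (x x), {loop↦0}), 3↦clo(λx. (x x), {loop↦0}), 4↦clo(λx. (x x), {loop↦0}), 5↦clo(λx. (x x), {loop↦0})}; K=[arg]⟩
[19] ⟨C=x; E={x↦5, loop↦0}; S={0↦1, 1↦clo(λx. (x x), {loop↦0}), 2↦clo(λx. (x x), {loop↦0}), 3↦clo(λx. (x x), {loop↦0}), 4↦clo(λx. (x x), {loop↦0}), 5↦clo(λx. (x x), {loop↦0})}; K=[fun]⟩
[20] ⟨C=(x x); E={x↦6, loop↦0}; S={0↦1, 1↦clo(λx. (x x), {loop↦0}), 2↦clo(λx. (x x), {loop↦0}), 3↦clo(λx. (x x), {loop↦0}), 4↦clo(λx. (x x), {loop↦0}), 5↦clo(λx. (x x), {loop↦0}), 6↦clo(λx. (x x), {loop↦0})}; K=∅⟩
[21] ⟨C=x; E={x↦6, loop↦0}; S={0↦1, 1↦clo(λx. (x x), {loop↦0}), 2↦clo(λx. (x x), {loop↦0}), 3↦clo(λx. (x x), {loop↦0}), 4↦clo(λx. (x x), {loop↦0}), 5↦clo(λx. (x x), {loop↦0}), 6↦clo(λx. (x x), {loop↦0})}; K=[arg]⟩
[22] ⟨C=x; E={x↦6, loop↦0}; S={0↦1, 1↦clo(λx. (x x), {loop↦0}), 2↦clo(λx. (x x), {loop↦0}), 3↦clo(λx. (x x), {loop↦0}), 4↦clo(λx. (x x), {loop↦0}), 5↦clo(λx. (x x), {loop↦0}), 6↦clo(λx. (x x), {loop↦0})}; K=[fun]⟩
→ 22 transitions taken and the configuration is still not final: no result within 22 steps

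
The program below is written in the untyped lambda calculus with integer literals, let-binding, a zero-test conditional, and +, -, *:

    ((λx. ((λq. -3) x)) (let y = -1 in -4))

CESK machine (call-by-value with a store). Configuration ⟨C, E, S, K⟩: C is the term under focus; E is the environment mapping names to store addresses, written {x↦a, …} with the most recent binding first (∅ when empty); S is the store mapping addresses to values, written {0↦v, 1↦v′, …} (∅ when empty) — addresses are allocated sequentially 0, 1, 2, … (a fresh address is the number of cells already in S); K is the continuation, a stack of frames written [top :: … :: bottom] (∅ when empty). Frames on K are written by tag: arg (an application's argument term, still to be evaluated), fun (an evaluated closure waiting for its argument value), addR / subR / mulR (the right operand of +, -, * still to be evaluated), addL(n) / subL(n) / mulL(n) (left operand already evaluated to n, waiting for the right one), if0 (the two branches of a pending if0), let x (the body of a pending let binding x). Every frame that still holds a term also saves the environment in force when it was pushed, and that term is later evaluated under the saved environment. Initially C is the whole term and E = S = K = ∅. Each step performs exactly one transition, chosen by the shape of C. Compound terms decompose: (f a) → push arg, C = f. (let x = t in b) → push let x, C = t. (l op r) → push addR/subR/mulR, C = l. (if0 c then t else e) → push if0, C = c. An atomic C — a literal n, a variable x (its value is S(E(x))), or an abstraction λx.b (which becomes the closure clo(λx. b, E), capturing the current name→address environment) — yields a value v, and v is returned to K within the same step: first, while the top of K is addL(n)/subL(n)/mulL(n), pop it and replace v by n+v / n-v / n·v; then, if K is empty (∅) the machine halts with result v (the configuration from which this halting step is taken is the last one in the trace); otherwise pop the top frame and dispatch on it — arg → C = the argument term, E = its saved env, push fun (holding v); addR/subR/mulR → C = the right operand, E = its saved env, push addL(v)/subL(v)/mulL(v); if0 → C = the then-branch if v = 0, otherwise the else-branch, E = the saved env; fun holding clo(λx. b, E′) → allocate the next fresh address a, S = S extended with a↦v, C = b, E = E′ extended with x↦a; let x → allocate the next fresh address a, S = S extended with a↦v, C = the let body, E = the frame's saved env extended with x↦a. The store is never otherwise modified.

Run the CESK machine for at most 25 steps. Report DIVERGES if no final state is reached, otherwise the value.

step 0: <C=((λx. ((λq. -3) x)) (let y = -1 in -4)), E=∅, S=∅, K=∅>
step 1: <C=(λx. ((λq. -3) x)), E=∅, S=∅, K=[arg]>
step 2: <C=(let y = -1 in -4), E=∅, S=∅, K=[fun]>
step 3: <C=-1, E=∅, S=∅, K=[let y :: fun]>
step 4: <C=-4, E={y↦0}, S={0↦-1}, K=[fun]>
step 5: <C=((λq. -3) x), E={x↦1}, S={0↦-1, 1↦-4}, K=∅>
step 6: <C=(λq. -3), E={x↦1}, S={0↦-1, 1↦-4}, K=[arg]>
step 7: <C=x, E={x↦1}, S={0↦-1, 1↦-4}, K=[fun]>
step 8: <C=-3, E={q↦2, x↦1}, S={0↦-1, 1↦-4, 2↦-4}, K=∅>
→ final value -3

Answer: -3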